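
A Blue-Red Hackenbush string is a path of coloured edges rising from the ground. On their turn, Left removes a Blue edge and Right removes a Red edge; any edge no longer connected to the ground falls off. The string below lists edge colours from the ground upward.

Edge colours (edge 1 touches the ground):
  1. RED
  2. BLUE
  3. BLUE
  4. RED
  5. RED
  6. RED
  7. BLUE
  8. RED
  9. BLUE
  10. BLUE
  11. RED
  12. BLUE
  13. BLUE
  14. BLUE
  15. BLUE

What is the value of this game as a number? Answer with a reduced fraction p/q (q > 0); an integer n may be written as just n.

1 of 15 · R · max L −∞ · min R 0 ⇒ -1
2 of 15 · RB · max L -1 · min R 0 ⇒ -1/2
3 of 15 · RBB · max L -1/2 · min R 0 ⇒ -1/4
4 of 15 · RBBR · max L -1/2 · min R -1/4 ⇒ -3/8
5 of 15 · RBBRR · max L -1/2 · min R -3/8 ⇒ -7/16
6 of 15 · RBBRRR · max L -1/2 · min R -7/16 ⇒ -15/32
7 of 15 · RBBRRRB · max L -15/32 · min R -7/16 ⇒ -29/64
8 of 15 · RBBRRRBR · max L -15/32 · min R -29/64 ⇒ -59/128
9 of 15 · RBBRRRBRB · max L -59/128 · min R -29/64 ⇒ -117/256
10 of 15 · RBBRRRBRBB · max L -117/256 · min R -29/64 ⇒ -233/512
11 of 15 · RBBRRRBRBBR · max L -117/256 · min R -233/512 ⇒ -467/1024
12 of 15 · RBBRRRBRBBRB · max L -467/1024 · min R -233/512 ⇒ -933/2048
13 of 15 · RBBRRRBRBBRBB · max L -933/2048 · min R -233/512 ⇒ -1865/4096
14 of 15 · RBBRRRBRBBRBBB · max L -1865/4096 · min R -233/512 ⇒ -3729/8192
15 of 15 · RBBRRRBRBBRBBBB · max L -3729/8192 · min R -233/512 ⇒ -7457/16384

-7457/16384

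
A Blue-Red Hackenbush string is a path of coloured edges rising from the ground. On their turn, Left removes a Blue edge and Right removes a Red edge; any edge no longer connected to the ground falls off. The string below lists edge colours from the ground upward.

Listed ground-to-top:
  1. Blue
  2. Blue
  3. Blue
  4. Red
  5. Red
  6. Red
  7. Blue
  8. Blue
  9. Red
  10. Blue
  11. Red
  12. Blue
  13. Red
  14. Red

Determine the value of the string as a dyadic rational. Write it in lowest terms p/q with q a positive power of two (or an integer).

value_1 [B]  L=[0]  R=[none]  => 1
value_2 [BB]  L=[0, 1]  R=[none]  => 2
value_3 [BBB]  L=[0, 1, 2]  R=[none]  => 3
value_4 [BBBR]  L=[0, 1, 2]  R=[3]  => 5/2
value_5 [BBBRR]  L=[0, 1, 2]  R=[5/2, 3]  => 9/4
value_6 [BBBRRR]  L=[0, 1, 2]  R=[9/4, 5/2, 3]  => 17/8
value_7 [BBBRRRB]  L=[0, 1, 2, 17/8]  R=[9/4, 5/2, 3]  => 35/16
value_8 [BBBRRRBB]  L=[0, 1, 2, 17/8, 35/16]  R=[9/4, 5/2, 3]  => 71/32
value_9 [BBBRRRBBR]  L=[0, 1, 2, 17/8, 35/16]  R=[71/32, 9/4, 5/2, 3]  => 141/64
value_10 [BBBRRRBBRB]  L=[0, 1, 2, 17/8, 35/16, 141/64]  R=[71/32, 9/4, 5/2, 3]  => 283/128
value_11 [BBBRRRBBRBR]  L=[0, 1, 2, 17/8, 35/16, 141/64]  R=[283/128, 71/32, 9/4, 5/2, 3]  => 565/256
value_12 [BBBRRRBBRBRB]  L=[0, 1, 2, 17/8, 35/16, 141/64, 565/256]  R=[283/128, 71/32, 9/4, 5/2, 3]  => 1131/512
value_13 [BBBRRRBBRBRBR]  L=[0, 1, 2, 17/8, 35/16, 141/64, 565/256]  R=[1131/512, 283/128, 71/32, 9/4, 5/2, 3]  => 2261/1024
value_14 [BBBRRRBBRBRBRR]  L=[0, 1, 2, 17/8, 35/16, 141/64, 565/256]  R=[2261/1024, 1131/512, 283/128, 71/32, 9/4, 5/2, 3]  => 4521/2048

4521/2048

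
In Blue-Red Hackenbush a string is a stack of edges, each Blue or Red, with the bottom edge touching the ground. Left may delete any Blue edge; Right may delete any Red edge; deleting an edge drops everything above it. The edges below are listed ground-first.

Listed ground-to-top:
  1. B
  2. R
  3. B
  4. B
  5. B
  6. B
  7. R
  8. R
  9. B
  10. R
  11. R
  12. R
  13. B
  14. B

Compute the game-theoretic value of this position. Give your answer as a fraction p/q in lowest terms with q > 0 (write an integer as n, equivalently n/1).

7751/8192

Prefix values for B R B B B B R R B R R R B B via {L|R} + simplicity:
B: Left { 0 }, Right { ∅ } gives simplest 1
BR: Left { 0 }, Right { 1 } gives simplest 1/2
BRB: Left { 0,1/2 }, Right { 1 } gives simplest 3/4
BRBB: Left { 0,1/2,3/4 }, Right { 1 } gives simplest 7/8
BRBBB: Left { 0,1/2,3/4,7/8 }, Right { 1 } gives simplest 15/16
BRBBBB: Left { 0,1/2,3/4,7/8,15/16 }, Right { 1 } gives simplest 31/32
BRBBBBR: Left { 0,1/2,3/4,7/8,15/16 }, Right { 31/32,1 } gives simplest 61/64
BRBBBBRR: Left { 0,1/2,3/4,7/8,15/16 }, Right { 61/64,31/32,1 } gives simplest 121/128
BRBBBBRRB: Left { 0,1/2,3/4,7/8,15/16,121/128 }, Right { 61/64,31/32,1 } gives simplest 243/256
BRBBBBRRBR: Left { 0,1/2,3/4,7/8,15/16,121/128 }, Right { 243/256,61/64,31/32,1 } gives simplest 485/512
BRBBBBRRBRR: Left { 0,1/2,3/4,7/8,15/16,121/128 }, Right { 485/512,243/256,61/64,31/32,1 } gives simplest 969/1024
BRBBBBRRBRRR: Left { 0,1/2,3/4,7/8,15/16,121/128 }, Right { 969/1024,485/512,243/256,61/64,31/32,1 } gives simplest 1937/2048
BRBBBBRRBRRRB: Left { 0,1/2,3/4,7/8,15/16,121/128,1937/2048 }, Right { 969/1024,485/512,243/256,61/64,31/32,1 } gives simplest 3875/4096
BRBBBBRRBRRRBB: Left { 0,1/2,3/4,7/8,15/16,121/128,1937/2048,3875/4096 }, Right { 969/1024,485/512,243/256,61/64,31/32,1 } gives simplest 7751/8192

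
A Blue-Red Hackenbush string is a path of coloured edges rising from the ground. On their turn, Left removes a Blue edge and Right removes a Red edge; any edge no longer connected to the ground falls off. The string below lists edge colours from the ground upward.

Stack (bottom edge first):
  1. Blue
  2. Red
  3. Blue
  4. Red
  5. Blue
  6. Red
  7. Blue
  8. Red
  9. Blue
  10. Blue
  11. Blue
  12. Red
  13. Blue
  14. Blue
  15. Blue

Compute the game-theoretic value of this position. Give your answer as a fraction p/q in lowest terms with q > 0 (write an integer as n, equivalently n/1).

Prefix values for Blue Red Blue Red Blue Red Blue Red Blue Blue Blue Red Blue Blue Blue via {L|R} + simplicity:
B: Left { 0 }, Right { · } = simplest 1
BR: Left { 0 }, Right { 1 } = simplest 1/2
BRB: Left { 0, 1/2 }, Right { 1 } = simplest 3/4
BRBR: Left { 0, 1/2 }, Right { 3/4, 1 } = simplest 5/8
BRBRB: Left { 0, 1/2, 5/8 }, Right { 3/4, 1 } = simplest 11/16
BRBRBR: Left { 0, 1/2, 5/8 }, Right { 11/16, 3/4, 1 } = simplest 21/32
BRBRBRB: Left { 0, 1/2, 5/8, 21/32 }, Right { 11/16, 3/4, 1 } = simplest 43/64
BRBRBRBR: Left { 0, 1/2, 5/8, 21/32 }, Right { 43/64, 11/16, 3/4, 1 } = simplest 85/128
BRBRBRBRB: Left { 0, 1/2, 5/8, 21/32, 85/128 }, Right { 43/64, 11/16, 3/4, 1 } = simplest 171/256
BRBRBRBRBB: Left { 0, 1/2, 5/8, 21/32, 85/128, 171/256 }, Right { 43/64, 11/16, 3/4, 1 } = simplest 343/512
BRBRBRBRBBB: Left { 0, 1/2, 5/8, 21/32, 85/128, 171/256, 343/512 }, Right { 43/64, 11/16, 3/4, 1 } = simplest 687/1024
BRBRBRBRBBBR: Left { 0, 1/2, 5/8, 21/32, 85/128, 171/256, 343/512 }, Right { 687/1024, 43/64, 11/16, 3/4, 1 } = simplest 1373/2048
BRBRBRBRBBBRB: Left { 0, 1/2, 5/8, 21/32, 85/128, 171/256, 343/512, 1373/2048 }, Right { 687/1024, 43/64, 11/16, 3/4, 1 } = simplest 2747/4096
BRBRBRBRBBBRBB: Left { 0, 1/2, 5/8, 21/32, 85/128, 171/256, 343/512, 1373/2048, 2747/4096 }, Right { 687/1024, 43/64, 11/16, 3/4, 1 } = simplest 5495/8192
BRBRBRBRBBBRBBB: Left { 0, 1/2, 5/8, 21/32, 85/128, 171/256, 343/512, 1373/2048, 2747/4096, 5495/8192 }, Right { 687/1024, 43/64, 11/16, 3/4, 1 } = simplest 10991/16384

10991/16384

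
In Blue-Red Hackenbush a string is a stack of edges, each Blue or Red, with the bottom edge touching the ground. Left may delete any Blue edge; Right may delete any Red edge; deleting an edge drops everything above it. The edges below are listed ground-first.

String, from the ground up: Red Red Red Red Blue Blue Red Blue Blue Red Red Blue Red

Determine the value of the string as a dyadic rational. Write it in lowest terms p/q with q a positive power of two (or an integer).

-1691/512

edge 1 of 13 (Red): { · | 0 } ⇒ -1
edge 2 of 13 (Red): { · | -1 0 } ⇒ -2
edge 3 of 13 (Red): { · | -2 -1 0 } ⇒ -3
edge 4 of 13 (Red): { · | -3 -2 -1 0 } ⇒ -4
edge 5 of 13 (Blue): { -4 | -3 -2 -1 0 } ⇒ -7/2
edge 6 of 13 (Blue): { -4 -7/2 | -3 -2 -1 0 } ⇒ -13/4
edge 7 of 13 (Red): { -4 -7/2 | -13/4 -3 -2 -1 0 } ⇒ -27/8
edge 8 of 13 (Blue): { -4 -7/2 -27/8 | -13/4 -3 -2 -1 0 } ⇒ -53/16
edge 9 of 13 (Blue): { -4 -7/2 -27/8 -53/16 | -13/4 -3 -2 -1 0 } ⇒ -105/32
edge 10 of 13 (Red): { -4 -7/2 -27/8 -53/16 | -105/32 -13/4 -3 -2 -1 0 } ⇒ -211/64
edge 11 of 13 (Red): { -4 -7/2 -27/8 -53/16 | -211/64 -105/32 -13/4 -3 -2 -1 0 } ⇒ -423/128
edge 12 of 13 (Blue): { -4 -7/2 -27/8 -53/16 -423/128 | -211/64 -105/32 -13/4 -3 -2 -1 0 } ⇒ -845/256
edge 13 of 13 (Red): { -4 -7/2 -27/8 -53/16 -423/128 | -845/256 -211/64 -105/32 -13/4 -3 -2 -1 0 } ⇒ -1691/512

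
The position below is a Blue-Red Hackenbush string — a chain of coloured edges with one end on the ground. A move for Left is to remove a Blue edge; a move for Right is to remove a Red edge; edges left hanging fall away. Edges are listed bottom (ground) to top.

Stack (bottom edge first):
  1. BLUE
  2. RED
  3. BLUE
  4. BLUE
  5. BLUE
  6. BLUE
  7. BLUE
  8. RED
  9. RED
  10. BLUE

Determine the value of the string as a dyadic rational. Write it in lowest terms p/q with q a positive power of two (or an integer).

step 1: add BLUE to get B; options L={ 0 } R={ — } => 1
step 2: add RED to get BR; options L={ 0 } R={ 1 } => 1/2
step 3: add BLUE to get BRB; options L={ 0, 1/2 } R={ 1 } => 3/4
step 4: add BLUE to get BRBB; options L={ 0, 1/2, 3/4 } R={ 1 } => 7/8
step 5: add BLUE to get BRBBB; options L={ 0, 1/2, 3/4, 7/8 } R={ 1 } => 15/16
step 6: add BLUE to get BRBBBB; options L={ 0, 1/2, 3/4, 7/8, 15/16 } R={ 1 } => 31/32
step 7: add BLUE to get BRBBBBB; options L={ 0, 1/2, 3/4, 7/8, 15/16, 31/32 } R={ 1 } => 63/64
step 8: add RED to get BRBBBBBR; options L={ 0, 1/2, 3/4, 7/8, 15/16, 31/32 } R={ 63/64, 1 } => 125/128
step 9: add RED to get BRBBBBBRR; options L={ 0, 1/2, 3/4, 7/8, 15/16, 31/32 } R={ 125/128, 63/64, 1 } => 249/256
step 10: add BLUE to get BRBBBBBRRB; options L={ 0, 1/2, 3/4, 7/8, 15/16, 31/32, 249/256 } R={ 125/128, 63/64, 1 } => 499/512

499/512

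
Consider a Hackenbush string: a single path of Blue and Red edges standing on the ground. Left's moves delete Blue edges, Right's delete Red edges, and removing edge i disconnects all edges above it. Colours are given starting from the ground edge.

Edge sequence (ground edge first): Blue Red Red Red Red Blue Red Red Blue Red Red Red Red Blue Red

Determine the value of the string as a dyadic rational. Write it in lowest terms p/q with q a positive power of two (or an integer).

1157/16384

1 of 15 · B · max L 0 · min R +∞ => 1
2 of 15 · BR · max L 0 · min R 1 => 1/2
3 of 15 · BRR · max L 0 · min R 1/2 => 1/4
4 of 15 · BRRR · max L 0 · min R 1/4 => 1/8
5 of 15 · BRRRR · max L 0 · min R 1/8 => 1/16
6 of 15 · BRRRRB · max L 1/16 · min R 1/8 => 3/32
7 of 15 · BRRRRBR · max L 1/16 · min R 3/32 => 5/64
8 of 15 · BRRRRBRR · max L 1/16 · min R 5/64 => 9/128
9 of 15 · BRRRRBRRB · max L 9/128 · min R 5/64 => 19/256
10 of 15 · BRRRRBRRBR · max L 9/128 · min R 19/256 => 37/512
11 of 15 · BRRRRBRRBRR · max L 9/128 · min R 37/512 => 73/1024
12 of 15 · BRRRRBRRBRRR · max L 9/128 · min R 73/1024 => 145/2048
13 of 15 · BRRRRBRRBRRRR · max L 9/128 · min R 145/2048 => 289/4096
14 of 15 · BRRRRBRRBRRRRB · max L 289/4096 · min R 145/2048 => 579/8192
15 of 15 · BRRRRBRRBRRRRBR · max L 289/4096 · min R 579/8192 => 1157/16384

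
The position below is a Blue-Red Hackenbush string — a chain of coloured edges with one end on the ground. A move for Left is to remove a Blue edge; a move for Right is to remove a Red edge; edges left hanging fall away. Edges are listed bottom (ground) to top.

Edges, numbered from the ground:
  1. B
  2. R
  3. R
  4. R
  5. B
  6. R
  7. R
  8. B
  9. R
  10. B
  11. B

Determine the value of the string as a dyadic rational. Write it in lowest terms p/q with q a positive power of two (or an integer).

Prefix values for B R R R B R R B R B B via {L|R} + simplicity:
step 1: add B to get B; options L={ 0 } R={ — } so 1
step 2: add R to get BR; options L={ 0 } R={ 1 } so 1/2
step 3: add R to get BRR; options L={ 0 } R={ 1/2; 1 } so 1/4
step 4: add R to get BRRR; options L={ 0 } R={ 1/4; 1/2; 1 } so 1/8
step 5: add B to get BRRRB; options L={ 0; 1/8 } R={ 1/4; 1/2; 1 } so 3/16
step 6: add R to get BRRRBR; options L={ 0; 1/8 } R={ 3/16; 1/4; 1/2; 1 } so 5/32
step 7: add R to get BRRRBRR; options L={ 0; 1/8 } R={ 5/32; 3/16; 1/4; 1/2; 1 } so 9/64
step 8: add B to get BRRRBRRB; options L={ 0; 1/8; 9/64 } R={ 5/32; 3/16; 1/4; 1/2; 1 } so 19/128
step 9: add R to get BRRRBRRBR; options L={ 0; 1/8; 9/64 } R={ 19/128; 5/32; 3/16; 1/4; 1/2; 1 } so 37/256
step 10: add B to get BRRRBRRBRB; options L={ 0; 1/8; 9/64; 37/256 } R={ 19/128; 5/32; 3/16; 1/4; 1/2; 1 } so 75/512
step 11: add B to get BRRRBRRBRBB; options L={ 0; 1/8; 9/64; 37/256; 75/512 } R={ 19/128; 5/32; 3/16; 1/4; 1/2; 1 } so 151/1024

151/1024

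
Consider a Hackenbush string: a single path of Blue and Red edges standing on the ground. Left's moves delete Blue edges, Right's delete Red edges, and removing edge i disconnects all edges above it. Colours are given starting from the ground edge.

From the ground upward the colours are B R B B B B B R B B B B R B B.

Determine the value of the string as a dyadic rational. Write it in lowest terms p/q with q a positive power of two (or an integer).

16119/16384

Recurse on prefixes of the 15-edge string B R B B B B B R B B B B R B B:
g(B) = { 0 | (no moves) } so 1
g(BR) = { 0 | 1 } so 1/2
g(BRB) = { 0,1/2 | 1 } so 3/4
g(BRBB) = { 0,1/2,3/4 | 1 } so 7/8
g(BRBBB) = { 0,1/2,3/4,7/8 | 1 } so 15/16
g(BRBBBB) = { 0,1/2,3/4,7/8,15/16 | 1 } so 31/32
g(BRBBBBB) = { 0,1/2,3/4,7/8,15/16,31/32 | 1 } so 63/64
g(BRBBBBBR) = { 0,1/2,3/4,7/8,15/16,31/32 | 63/64,1 } so 125/128
g(BRBBBBBRB) = { 0,1/2,3/4,7/8,15/16,31/32,125/128 | 63/64,1 } so 251/256
g(BRBBBBBRBB) = { 0,1/2,3/4,7/8,15/16,31/32,125/128,251/256 | 63/64,1 } so 503/512
g(BRBBBBBRBBB) = { 0,1/2,3/4,7/8,15/16,31/32,125/128,251/256,503/512 | 63/64,1 } so 1007/1024
g(BRBBBBBRBBBB) = { 0,1/2,3/4,7/8,15/16,31/32,125/128,251/256,503/512,1007/1024 | 63/64,1 } so 2015/2048
g(BRBBBBBRBBBBR) = { 0,1/2,3/4,7/8,15/16,31/32,125/128,251/256,503/512,1007/1024 | 2015/2048,63/64,1 } so 4029/4096
g(BRBBBBBRBBBBRB) = { 0,1/2,3/4,7/8,15/16,31/32,125/128,251/256,503/512,1007/1024,4029/4096 | 2015/2048,63/64,1 } so 8059/8192
g(BRBBBBBRBBBBRBB) = { 0,1/2,3/4,7/8,15/16,31/32,125/128,251/256,503/512,1007/1024,4029/4096,8059/8192 | 2015/2048,63/64,1 } so 16119/16384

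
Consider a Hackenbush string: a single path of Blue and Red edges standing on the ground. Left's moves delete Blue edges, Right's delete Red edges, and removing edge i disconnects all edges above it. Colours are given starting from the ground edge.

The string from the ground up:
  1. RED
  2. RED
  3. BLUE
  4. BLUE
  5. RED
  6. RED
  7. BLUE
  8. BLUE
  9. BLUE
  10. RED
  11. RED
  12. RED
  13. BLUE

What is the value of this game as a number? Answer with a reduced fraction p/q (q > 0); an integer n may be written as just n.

edge 1 of 13 (RED): { none | 0 } — -1
edge 2 of 13 (RED): { none | -1 0 } — -2
edge 3 of 13 (BLUE): { -2 | -1 0 } — -3/2
edge 4 of 13 (BLUE): { -2 -3/2 | -1 0 } — -5/4
edge 5 of 13 (RED): { -2 -3/2 | -5/4 -1 0 } — -11/8
edge 6 of 13 (RED): { -2 -3/2 | -11/8 -5/4 -1 0 } — -23/16
edge 7 of 13 (BLUE): { -2 -3/2 -23/16 | -11/8 -5/4 -1 0 } — -45/32
edge 8 of 13 (BLUE): { -2 -3/2 -23/16 -45/32 | -11/8 -5/4 -1 0 } — -89/64
edge 9 of 13 (BLUE): { -2 -3/2 -23/16 -45/32 -89/64 | -11/8 -5/4 -1 0 } — -177/128
edge 10 of 13 (RED): { -2 -3/2 -23/16 -45/32 -89/64 | -177/128 -11/8 -5/4 -1 0 } — -355/256
edge 11 of 13 (RED): { -2 -3/2 -23/16 -45/32 -89/64 | -355/256 -177/128 -11/8 -5/4 -1 0 } — -711/512
edge 12 of 13 (RED): { -2 -3/2 -23/16 -45/32 -89/64 | -711/512 -355/256 -177/128 -11/8 -5/4 -1 0 } — -1423/1024
edge 13 of 13 (BLUE): { -2 -3/2 -23/16 -45/32 -89/64 -1423/1024 | -711/512 -355/256 -177/128 -11/8 -5/4 -1 0 } — -2845/2048

-2845/2048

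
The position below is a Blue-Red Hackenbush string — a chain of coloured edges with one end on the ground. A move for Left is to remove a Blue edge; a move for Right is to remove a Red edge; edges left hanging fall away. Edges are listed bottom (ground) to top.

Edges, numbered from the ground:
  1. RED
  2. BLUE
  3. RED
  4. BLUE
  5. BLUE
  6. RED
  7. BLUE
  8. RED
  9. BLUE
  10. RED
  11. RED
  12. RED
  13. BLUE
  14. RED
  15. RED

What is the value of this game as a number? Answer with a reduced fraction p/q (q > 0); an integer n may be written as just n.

-9591/16384

v(R) = { none | 0 } => -1
v(RB) = { -1 | 0 } => -1/2
v(RBR) = { -1 | -1/2,0 } => -3/4
v(RBRB) = { -1,-3/4 | -1/2,0 } => -5/8
v(RBRBB) = { -1,-3/4,-5/8 | -1/2,0 } => -9/16
v(RBRBBR) = { -1,-3/4,-5/8 | -9/16,-1/2,0 } => -19/32
v(RBRBBRB) = { -1,-3/4,-5/8,-19/32 | -9/16,-1/2,0 } => -37/64
v(RBRBBRBR) = { -1,-3/4,-5/8,-19/32 | -37/64,-9/16,-1/2,0 } => -75/128
v(RBRBBRBRB) = { -1,-3/4,-5/8,-19/32,-75/128 | -37/64,-9/16,-1/2,0 } => -149/256
v(RBRBBRBRBR) = { -1,-3/4,-5/8,-19/32,-75/128 | -149/256,-37/64,-9/16,-1/2,0 } => -299/512
v(RBRBBRBRBRR) = { -1,-3/4,-5/8,-19/32,-75/128 | -299/512,-149/256,-37/64,-9/16,-1/2,0 } => -599/1024
v(RBRBBRBRBRRR) = { -1,-3/4,-5/8,-19/32,-75/128 | -599/1024,-299/512,-149/256,-37/64,-9/16,-1/2,0 } => -1199/2048
v(RBRBBRBRBRRRB) = { -1,-3/4,-5/8,-19/32,-75/128,-1199/2048 | -599/1024,-299/512,-149/256,-37/64,-9/16,-1/2,0 } => -2397/4096
v(RBRBBRBRBRRRBR) = { -1,-3/4,-5/8,-19/32,-75/128,-1199/2048 | -2397/4096,-599/1024,-299/512,-149/256,-37/64,-9/16,-1/2,0 } => -4795/8192
v(RBRBBRBRBRRRBRR) = { -1,-3/4,-5/8,-19/32,-75/128,-1199/2048 | -4795/8192,-2397/4096,-599/1024,-299/512,-149/256,-37/64,-9/16,-1/2,0 } => -9591/16384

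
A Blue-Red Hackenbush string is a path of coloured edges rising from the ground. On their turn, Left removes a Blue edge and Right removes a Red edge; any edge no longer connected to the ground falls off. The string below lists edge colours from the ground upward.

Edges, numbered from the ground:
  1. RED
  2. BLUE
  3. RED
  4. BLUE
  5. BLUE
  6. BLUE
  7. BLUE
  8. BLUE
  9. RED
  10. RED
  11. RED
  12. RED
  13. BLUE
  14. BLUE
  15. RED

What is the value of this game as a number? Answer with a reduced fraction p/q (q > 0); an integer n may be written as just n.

-8435/16384

edge 1 of 15 (RED): { — | 0 } — -1
edge 2 of 15 (BLUE): { -1 | 0 } — -1/2
edge 3 of 15 (RED): { -1 | -1/2; 0 } — -3/4
edge 4 of 15 (BLUE): { -1; -3/4 | -1/2; 0 } — -5/8
edge 5 of 15 (BLUE): { -1; -3/4; -5/8 | -1/2; 0 } — -9/16
edge 6 of 15 (BLUE): { -1; -3/4; -5/8; -9/16 | -1/2; 0 } — -17/32
edge 7 of 15 (BLUE): { -1; -3/4; -5/8; -9/16; -17/32 | -1/2; 0 } — -33/64
edge 8 of 15 (BLUE): { -1; -3/4; -5/8; -9/16; -17/32; -33/64 | -1/2; 0 } — -65/128
edge 9 of 15 (RED): { -1; -3/4; -5/8; -9/16; -17/32; -33/64 | -65/128; -1/2; 0 } — -131/256
edge 10 of 15 (RED): { -1; -3/4; -5/8; -9/16; -17/32; -33/64 | -131/256; -65/128; -1/2; 0 } — -263/512
edge 11 of 15 (RED): { -1; -3/4; -5/8; -9/16; -17/32; -33/64 | -263/512; -131/256; -65/128; -1/2; 0 } — -527/1024
edge 12 of 15 (RED): { -1; -3/4; -5/8; -9/16; -17/32; -33/64 | -527/1024; -263/512; -131/256; -65/128; -1/2; 0 } — -1055/2048
edge 13 of 15 (BLUE): { -1; -3/4; -5/8; -9/16; -17/32; -33/64; -1055/2048 | -527/1024; -263/512; -131/256; -65/128; -1/2; 0 } — -2109/4096
edge 14 of 15 (BLUE): { -1; -3/4; -5/8; -9/16; -17/32; -33/64; -1055/2048; -2109/4096 | -527/1024; -263/512; -131/256; -65/128; -1/2; 0 } — -4217/8192
edge 15 of 15 (RED): { -1; -3/4; -5/8; -9/16; -17/32; -33/64; -1055/2048; -2109/4096 | -4217/8192; -527/1024; -263/512; -131/256; -65/128; -1/2; 0 } — -8435/16384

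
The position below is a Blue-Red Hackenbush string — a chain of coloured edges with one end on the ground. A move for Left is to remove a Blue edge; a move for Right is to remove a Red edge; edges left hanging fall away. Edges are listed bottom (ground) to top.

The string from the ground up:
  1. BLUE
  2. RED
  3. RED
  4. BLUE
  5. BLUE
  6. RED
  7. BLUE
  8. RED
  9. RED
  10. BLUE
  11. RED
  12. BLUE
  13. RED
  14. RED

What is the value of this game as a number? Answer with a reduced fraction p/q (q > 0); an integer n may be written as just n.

edge 1 of 14 (BLUE): { 0 | ∅ } = 1
edge 2 of 14 (RED): { 0 | 1 } = 1/2
edge 3 of 14 (RED): { 0 | 1/2 1 } = 1/4
edge 4 of 14 (BLUE): { 0 1/4 | 1/2 1 } = 3/8
edge 5 of 14 (BLUE): { 0 1/4 3/8 | 1/2 1 } = 7/16
edge 6 of 14 (RED): { 0 1/4 3/8 | 7/16 1/2 1 } = 13/32
edge 7 of 14 (BLUE): { 0 1/4 3/8 13/32 | 7/16 1/2 1 } = 27/64
edge 8 of 14 (RED): { 0 1/4 3/8 13/32 | 27/64 7/16 1/2 1 } = 53/128
edge 9 of 14 (RED): { 0 1/4 3/8 13/32 | 53/128 27/64 7/16 1/2 1 } = 105/256
edge 10 of 14 (BLUE): { 0 1/4 3/8 13/32 105/256 | 53/128 27/64 7/16 1/2 1 } = 211/512
edge 11 of 14 (RED): { 0 1/4 3/8 13/32 105/256 | 211/512 53/128 27/64 7/16 1/2 1 } = 421/1024
edge 12 of 14 (BLUE): { 0 1/4 3/8 13/32 105/256 421/1024 | 211/512 53/128 27/64 7/16 1/2 1 } = 843/2048
edge 13 of 14 (RED): { 0 1/4 3/8 13/32 105/256 421/1024 | 843/2048 211/512 53/128 27/64 7/16 1/2 1 } = 1685/4096
edge 14 of 14 (RED): { 0 1/4 3/8 13/32 105/256 421/1024 | 1685/4096 843/2048 211/512 53/128 27/64 7/16 1/2 1 } = 3369/8192

3369/8192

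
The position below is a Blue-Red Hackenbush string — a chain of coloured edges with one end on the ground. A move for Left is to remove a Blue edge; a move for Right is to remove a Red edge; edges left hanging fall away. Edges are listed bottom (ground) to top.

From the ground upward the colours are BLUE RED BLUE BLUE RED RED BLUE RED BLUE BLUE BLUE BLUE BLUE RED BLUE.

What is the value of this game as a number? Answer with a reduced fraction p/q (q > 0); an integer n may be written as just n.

13051/16384

Prefix values for BLUE RED BLUE BLUE RED RED BLUE RED BLUE BLUE BLUE BLUE BLUE RED BLUE via {L|R} + simplicity:
val(B) = { 0 | none } = 1
val(BR) = { 0 | 1 } = 1/2
val(BRB) = { 0; 1/2 | 1 } = 3/4
val(BRBB) = { 0; 1/2; 3/4 | 1 } = 7/8
val(BRBBR) = { 0; 1/2; 3/4 | 7/8; 1 } = 13/16
val(BRBBRR) = { 0; 1/2; 3/4 | 13/16; 7/8; 1 } = 25/32
val(BRBBRRB) = { 0; 1/2; 3/4; 25/32 | 13/16; 7/8; 1 } = 51/64
val(BRBBRRBR) = { 0; 1/2; 3/4; 25/32 | 51/64; 13/16; 7/8; 1 } = 101/128
val(BRBBRRBRB) = { 0; 1/2; 3/4; 25/32; 101/128 | 51/64; 13/16; 7/8; 1 } = 203/256
val(BRBBRRBRBB) = { 0; 1/2; 3/4; 25/32; 101/128; 203/256 | 51/64; 13/16; 7/8; 1 } = 407/512
val(BRBBRRBRBBB) = { 0; 1/2; 3/4; 25/32; 101/128; 203/256; 407/512 | 51/64; 13/16; 7/8; 1 } = 815/1024
val(BRBBRRBRBBBB) = { 0; 1/2; 3/4; 25/32; 101/128; 203/256; 407/512; 815/1024 | 51/64; 13/16; 7/8; 1 } = 1631/2048
val(BRBBRRBRBBBBB) = { 0; 1/2; 3/4; 25/32; 101/128; 203/256; 407/512; 815/1024; 1631/2048 | 51/64; 13/16; 7/8; 1 } = 3263/4096
val(BRBBRRBRBBBBBR) = { 0; 1/2; 3/4; 25/32; 101/128; 203/256; 407/512; 815/1024; 1631/2048 | 3263/4096; 51/64; 13/16; 7/8; 1 } = 6525/8192
val(BRBBRRBRBBBBBRB) = { 0; 1/2; 3/4; 25/32; 101/128; 203/256; 407/512; 815/1024; 1631/2048; 6525/8192 | 3263/4096; 51/64; 13/16; 7/8; 1 } = 13051/16384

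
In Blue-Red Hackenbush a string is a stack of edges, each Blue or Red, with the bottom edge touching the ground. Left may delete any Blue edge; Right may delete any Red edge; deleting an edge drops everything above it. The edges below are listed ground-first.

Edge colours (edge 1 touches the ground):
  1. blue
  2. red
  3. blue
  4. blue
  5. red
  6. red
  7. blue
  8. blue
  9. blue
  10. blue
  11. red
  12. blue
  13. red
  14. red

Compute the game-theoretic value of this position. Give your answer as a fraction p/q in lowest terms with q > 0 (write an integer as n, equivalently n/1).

Build v(s[:k]) for k = 1..14, string s = blue red blue blue red red blue blue blue blue red blue red red.
edge 1 of 14 (blue): { 0 | none } => 1
edge 2 of 14 (red): { 0 | 1 } => 1/2
edge 3 of 14 (blue): { 0; 1/2 | 1 } => 3/4
edge 4 of 14 (blue): { 0; 1/2; 3/4 | 1 } => 7/8
edge 5 of 14 (red): { 0; 1/2; 3/4 | 7/8; 1 } => 13/16
edge 6 of 14 (red): { 0; 1/2; 3/4 | 13/16; 7/8; 1 } => 25/32
edge 7 of 14 (blue): { 0; 1/2; 3/4; 25/32 | 13/16; 7/8; 1 } => 51/64
edge 8 of 14 (blue): { 0; 1/2; 3/4; 25/32; 51/64 | 13/16; 7/8; 1 } => 103/128
edge 9 of 14 (blue): { 0; 1/2; 3/4; 25/32; 51/64; 103/128 | 13/16; 7/8; 1 } => 207/256
edge 10 of 14 (blue): { 0; 1/2; 3/4; 25/32; 51/64; 103/128; 207/256 | 13/16; 7/8; 1 } => 415/512
edge 11 of 14 (red): { 0; 1/2; 3/4; 25/32; 51/64; 103/128; 207/256 | 415/512; 13/16; 7/8; 1 } => 829/1024
edge 12 of 14 (blue): { 0; 1/2; 3/4; 25/32; 51/64; 103/128; 207/256; 829/1024 | 415/512; 13/16; 7/8; 1 } => 1659/2048
edge 13 of 14 (red): { 0; 1/2; 3/4; 25/32; 51/64; 103/128; 207/256; 829/1024 | 1659/2048; 415/512; 13/16; 7/8; 1 } => 3317/4096
edge 14 of 14 (red): { 0; 1/2; 3/4; 25/32; 51/64; 103/128; 207/256; 829/1024 | 3317/4096; 1659/2048; 415/512; 13/16; 7/8; 1 } => 6633/8192

6633/8192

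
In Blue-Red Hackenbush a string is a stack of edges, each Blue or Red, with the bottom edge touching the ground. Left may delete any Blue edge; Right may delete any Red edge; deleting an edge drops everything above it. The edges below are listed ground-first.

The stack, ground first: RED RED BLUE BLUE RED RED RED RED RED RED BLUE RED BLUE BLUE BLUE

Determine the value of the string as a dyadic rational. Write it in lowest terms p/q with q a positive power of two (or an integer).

-12241/8192

step 1: add RED to get R; options L={ — } R={ 0 } => -1
step 2: add RED to get RR; options L={ — } R={ -1, 0 } => -2
step 3: add BLUE to get RRB; options L={ -2 } R={ -1, 0 } => -3/2
step 4: add BLUE to get RRBB; options L={ -2, -3/2 } R={ -1, 0 } => -5/4
step 5: add RED to get RRBBR; options L={ -2, -3/2 } R={ -5/4, -1, 0 } => -11/8
step 6: add RED to get RRBBRR; options L={ -2, -3/2 } R={ -11/8, -5/4, -1, 0 } => -23/16
step 7: add RED to get RRBBRRR; options L={ -2, -3/2 } R={ -23/16, -11/8, -5/4, -1, 0 } => -47/32
step 8: add RED to get RRBBRRRR; options L={ -2, -3/2 } R={ -47/32, -23/16, -11/8, -5/4, -1, 0 } => -95/64
step 9: add RED to get RRBBRRRRR; options L={ -2, -3/2 } R={ -95/64, -47/32, -23/16, -11/8, -5/4, -1, 0 } => -191/128
step 10: add RED to get RRBBRRRRRR; options L={ -2, -3/2 } R={ -191/128, -95/64, -47/32, -23/16, -11/8, -5/4, -1, 0 } => -383/256
step 11: add BLUE to get RRBBRRRRRRB; options L={ -2, -3/2, -383/256 } R={ -191/128, -95/64, -47/32, -23/16, -11/8, -5/4, -1, 0 } => -765/512
step 12: add RED to get RRBBRRRRRRBR; options L={ -2, -3/2, -383/256 } R={ -765/512, -191/128, -95/64, -47/32, -23/16, -11/8, -5/4, -1, 0 } => -1531/1024
step 13: add BLUE to get RRBBRRRRRRBRB; options L={ -2, -3/2, -383/256, -1531/1024 } R={ -765/512, -191/128, -95/64, -47/32, -23/16, -11/8, -5/4, -1, 0 } => -3061/2048
step 14: add BLUE to get RRBBRRRRRRBRBB; options L={ -2, -3/2, -383/256, -1531/1024, -3061/2048 } R={ -765/512, -191/128, -95/64, -47/32, -23/16, -11/8, -5/4, -1, 0 } => -6121/4096
step 15: add BLUE to get RRBBRRRRRRBRBBB; options L={ -2, -3/2, -383/256, -1531/1024, -3061/2048, -6121/4096 } R={ -765/512, -191/128, -95/64, -47/32, -23/16, -11/8, -5/4, -1, 0 } => -12241/8192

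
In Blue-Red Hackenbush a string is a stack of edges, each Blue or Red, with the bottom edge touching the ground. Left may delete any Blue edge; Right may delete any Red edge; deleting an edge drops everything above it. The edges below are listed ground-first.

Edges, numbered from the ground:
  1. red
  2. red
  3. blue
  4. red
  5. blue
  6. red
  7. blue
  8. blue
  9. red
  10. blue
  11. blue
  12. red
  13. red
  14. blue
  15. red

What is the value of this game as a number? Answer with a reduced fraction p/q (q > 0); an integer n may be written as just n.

g(r) = { — | 0 } -> -1
g(rr) = { — | -1; 0 } -> -2
g(rrb) = { -2 | -1; 0 } -> -3/2
g(rrbr) = { -2 | -3/2; -1; 0 } -> -7/4
g(rrbrb) = { -2; -7/4 | -3/2; -1; 0 } -> -13/8
g(rrbrbr) = { -2; -7/4 | -13/8; -3/2; -1; 0 } -> -27/16
g(rrbrbrb) = { -2; -7/4; -27/16 | -13/8; -3/2; -1; 0 } -> -53/32
g(rrbrbrbb) = { -2; -7/4; -27/16; -53/32 | -13/8; -3/2; -1; 0 } -> -105/64
g(rrbrbrbbr) = { -2; -7/4; -27/16; -53/32 | -105/64; -13/8; -3/2; -1; 0 } -> -211/128
g(rrbrbrbbrb) = { -2; -7/4; -27/16; -53/32; -211/128 | -105/64; -13/8; -3/2; -1; 0 } -> -421/256
g(rrbrbrbbrbb) = { -2; -7/4; -27/16; -53/32; -211/128; -421/256 | -105/64; -13/8; -3/2; -1; 0 } -> -841/512
g(rrbrbrbbrbbr) = { -2; -7/4; -27/16; -53/32; -211/128; -421/256 | -841/512; -105/64; -13/8; -3/2; -1; 0 } -> -1683/1024
g(rrbrbrbbrbbrr) = { -2; -7/4; -27/16; -53/32; -211/128; -421/256 | -1683/1024; -841/512; -105/64; -13/8; -3/2; -1; 0 } -> -3367/2048
g(rrbrbrbbrbbrrb) = { -2; -7/4; -27/16; -53/32; -211/128; -421/256; -3367/2048 | -1683/1024; -841/512; -105/64; -13/8; -3/2; -1; 0 } -> -6733/4096
g(rrbrbrbbrbbrrbr) = { -2; -7/4; -27/16; -53/32; -211/128; -421/256; -3367/2048 | -6733/4096; -1683/1024; -841/512; -105/64; -13/8; -3/2; -1; 0 } -> -13467/8192

-13467/8192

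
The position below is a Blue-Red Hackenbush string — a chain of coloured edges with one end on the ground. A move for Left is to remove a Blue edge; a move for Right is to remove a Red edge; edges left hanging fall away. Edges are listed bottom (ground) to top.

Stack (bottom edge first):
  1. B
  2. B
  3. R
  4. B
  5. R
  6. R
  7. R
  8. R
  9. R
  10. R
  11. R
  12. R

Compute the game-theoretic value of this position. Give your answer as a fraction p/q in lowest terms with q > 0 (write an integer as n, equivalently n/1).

1 of 12 · B · max L 0 · min R +∞ gives 1
2 of 12 · BB · max L 1 · min R +∞ gives 2
3 of 12 · BBR · max L 1 · min R 2 gives 3/2
4 of 12 · BBRB · max L 3/2 · min R 2 gives 7/4
5 of 12 · BBRBR · max L 3/2 · min R 7/4 gives 13/8
6 of 12 · BBRBRR · max L 3/2 · min R 13/8 gives 25/16
7 of 12 · BBRBRRR · max L 3/2 · min R 25/16 gives 49/32
8 of 12 · BBRBRRRR · max L 3/2 · min R 49/32 gives 97/64
9 of 12 · BBRBRRRRR · max L 3/2 · min R 97/64 gives 193/128
10 of 12 · BBRBRRRRRR · max L 3/2 · min R 193/128 gives 385/256
11 of 12 · BBRBRRRRRRR · max L 3/2 · min R 385/256 gives 769/512
12 of 12 · BBRBRRRRRRRR · max L 3/2 · min R 769/512 gives 1537/1024

1537/1024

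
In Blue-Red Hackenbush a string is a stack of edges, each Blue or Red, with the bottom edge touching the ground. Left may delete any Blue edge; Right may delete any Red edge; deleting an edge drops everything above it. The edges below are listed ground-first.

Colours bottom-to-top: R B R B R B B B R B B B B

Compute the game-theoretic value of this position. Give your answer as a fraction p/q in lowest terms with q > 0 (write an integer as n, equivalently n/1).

-2593/4096

R: Left { (no moves) }, Right { 0 } so simplest -1
RB: Left { -1 }, Right { 0 } so simplest -1/2
RBR: Left { -1 }, Right { -1/2,0 } so simplest -3/4
RBRB: Left { -1,-3/4 }, Right { -1/2,0 } so simplest -5/8
RBRBR: Left { -1,-3/4 }, Right { -5/8,-1/2,0 } so simplest -11/16
RBRBRB: Left { -1,-3/4,-11/16 }, Right { -5/8,-1/2,0 } so simplest -21/32
RBRBRBB: Left { -1,-3/4,-11/16,-21/32 }, Right { -5/8,-1/2,0 } so simplest -41/64
RBRBRBBB: Left { -1,-3/4,-11/16,-21/32,-41/64 }, Right { -5/8,-1/2,0 } so simplest -81/128
RBRBRBBBR: Left { -1,-3/4,-11/16,-21/32,-41/64 }, Right { -81/128,-5/8,-1/2,0 } so simplest -163/256
RBRBRBBBRB: Left { -1,-3/4,-11/16,-21/32,-41/64,-163/256 }, Right { -81/128,-5/8,-1/2,0 } so simplest -325/512
RBRBRBBBRBB: Left { -1,-3/4,-11/16,-21/32,-41/64,-163/256,-325/512 }, Right { -81/128,-5/8,-1/2,0 } so simplest -649/1024
RBRBRBBBRBBB: Left { -1,-3/4,-11/16,-21/32,-41/64,-163/256,-325/512,-649/1024 }, Right { -81/128,-5/8,-1/2,0 } so simplest -1297/2048
RBRBRBBBRBBBB: Left { -1,-3/4,-11/16,-21/32,-41/64,-163/256,-325/512,-649/1024,-1297/2048 }, Right { -81/128,-5/8,-1/2,0 } so simplest -2593/4096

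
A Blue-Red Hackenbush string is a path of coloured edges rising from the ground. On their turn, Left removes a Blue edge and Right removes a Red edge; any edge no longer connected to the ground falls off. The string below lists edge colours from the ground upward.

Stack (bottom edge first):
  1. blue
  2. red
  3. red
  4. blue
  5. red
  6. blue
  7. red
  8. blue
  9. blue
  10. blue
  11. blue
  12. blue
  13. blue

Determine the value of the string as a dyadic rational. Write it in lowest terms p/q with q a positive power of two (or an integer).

edge 1 of 13 (blue): { 0 | (no moves) } → 1
edge 2 of 13 (red): { 0 | 1 } → 1/2
edge 3 of 13 (red): { 0 | 1/2 1 } → 1/4
edge 4 of 13 (blue): { 0 1/4 | 1/2 1 } → 3/8
edge 5 of 13 (red): { 0 1/4 | 3/8 1/2 1 } → 5/16
edge 6 of 13 (blue): { 0 1/4 5/16 | 3/8 1/2 1 } → 11/32
edge 7 of 13 (red): { 0 1/4 5/16 | 11/32 3/8 1/2 1 } → 21/64
edge 8 of 13 (blue): { 0 1/4 5/16 21/64 | 11/32 3/8 1/2 1 } → 43/128
edge 9 of 13 (blue): { 0 1/4 5/16 21/64 43/128 | 11/32 3/8 1/2 1 } → 87/256
edge 10 of 13 (blue): { 0 1/4 5/16 21/64 43/128 87/256 | 11/32 3/8 1/2 1 } → 175/512
edge 11 of 13 (blue): { 0 1/4 5/16 21/64 43/128 87/256 175/512 | 11/32 3/8 1/2 1 } → 351/1024
edge 12 of 13 (blue): { 0 1/4 5/16 21/64 43/128 87/256 175/512 351/1024 | 11/32 3/8 1/2 1 } → 703/2048
edge 13 of 13 (blue): { 0 1/4 5/16 21/64 43/128 87/256 175/512 351/1024 703/2048 | 11/32 3/8 1/2 1 } → 1407/4096

1407/4096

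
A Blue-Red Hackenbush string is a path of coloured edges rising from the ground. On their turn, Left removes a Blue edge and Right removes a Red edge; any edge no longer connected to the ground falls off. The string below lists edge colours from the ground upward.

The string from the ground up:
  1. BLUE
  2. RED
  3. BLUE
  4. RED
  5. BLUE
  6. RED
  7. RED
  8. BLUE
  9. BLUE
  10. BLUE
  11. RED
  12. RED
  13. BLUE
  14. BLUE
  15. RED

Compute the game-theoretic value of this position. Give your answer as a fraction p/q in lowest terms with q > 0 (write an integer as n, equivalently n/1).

Prefix values for BLUE RED BLUE RED BLUE RED RED BLUE BLUE BLUE RED RED BLUE BLUE RED via {L|R} + simplicity:
1 of 15 · B · max L 0 · min R +∞ so 1
2 of 15 · BR · max L 0 · min R 1 so 1/2
3 of 15 · BRB · max L 1/2 · min R 1 so 3/4
4 of 15 · BRBR · max L 1/2 · min R 3/4 so 5/8
5 of 15 · BRBRB · max L 5/8 · min R 3/4 so 11/16
6 of 15 · BRBRBR · max L 5/8 · min R 11/16 so 21/32
7 of 15 · BRBRBRR · max L 5/8 · min R 21/32 so 41/64
8 of 15 · BRBRBRRB · max L 41/64 · min R 21/32 so 83/128
9 of 15 · BRBRBRRBB · max L 83/128 · min R 21/32 so 167/256
10 of 15 · BRBRBRRBBB · max L 167/256 · min R 21/32 so 335/512
11 of 15 · BRBRBRRBBBR · max L 167/256 · min R 335/512 so 669/1024
12 of 15 · BRBRBRRBBBRR · max L 167/256 · min R 669/1024 so 1337/2048
13 of 15 · BRBRBRRBBBRRB · max L 1337/2048 · min R 669/1024 so 2675/4096
14 of 15 · BRBRBRRBBBRRBB · max L 2675/4096 · min R 669/1024 so 5351/8192
15 of 15 · BRBRBRRBBBRRBBR · max L 2675/4096 · min R 5351/8192 so 10701/16384

10701/16384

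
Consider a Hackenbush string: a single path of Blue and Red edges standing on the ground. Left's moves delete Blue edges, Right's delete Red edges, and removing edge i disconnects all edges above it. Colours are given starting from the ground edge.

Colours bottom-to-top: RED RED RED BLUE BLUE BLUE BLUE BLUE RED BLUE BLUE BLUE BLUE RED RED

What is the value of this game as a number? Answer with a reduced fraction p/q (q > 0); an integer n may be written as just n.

-8327/4096

g(R) = { ∅ | 0 } = -1
g(RR) = { ∅ | -1,0 } = -2
g(RRR) = { ∅ | -2,-1,0 } = -3
g(RRRB) = { -3 | -2,-1,0 } = -5/2
g(RRRBB) = { -3,-5/2 | -2,-1,0 } = -9/4
g(RRRBBB) = { -3,-5/2,-9/4 | -2,-1,0 } = -17/8
g(RRRBBBB) = { -3,-5/2,-9/4,-17/8 | -2,-1,0 } = -33/16
g(RRRBBBBB) = { -3,-5/2,-9/4,-17/8,-33/16 | -2,-1,0 } = -65/32
g(RRRBBBBBR) = { -3,-5/2,-9/4,-17/8,-33/16 | -65/32,-2,-1,0 } = -131/64
g(RRRBBBBBRB) = { -3,-5/2,-9/4,-17/8,-33/16,-131/64 | -65/32,-2,-1,0 } = -261/128
g(RRRBBBBBRBB) = { -3,-5/2,-9/4,-17/8,-33/16,-131/64,-261/128 | -65/32,-2,-1,0 } = -521/256
g(RRRBBBBBRBBB) = { -3,-5/2,-9/4,-17/8,-33/16,-131/64,-261/128,-521/256 | -65/32,-2,-1,0 } = -1041/512
g(RRRBBBBBRBBBB) = { -3,-5/2,-9/4,-17/8,-33/16,-131/64,-261/128,-521/256,-1041/512 | -65/32,-2,-1,0 } = -2081/1024
g(RRRBBBBBRBBBBR) = { -3,-5/2,-9/4,-17/8,-33/16,-131/64,-261/128,-521/256,-1041/512 | -2081/1024,-65/32,-2,-1,0 } = -4163/2048
g(RRRBBBBBRBBBBRR) = { -3,-5/2,-9/4,-17/8,-33/16,-131/64,-261/128,-521/256,-1041/512 | -4163/2048,-2081/1024,-65/32,-2,-1,0 } = -8327/4096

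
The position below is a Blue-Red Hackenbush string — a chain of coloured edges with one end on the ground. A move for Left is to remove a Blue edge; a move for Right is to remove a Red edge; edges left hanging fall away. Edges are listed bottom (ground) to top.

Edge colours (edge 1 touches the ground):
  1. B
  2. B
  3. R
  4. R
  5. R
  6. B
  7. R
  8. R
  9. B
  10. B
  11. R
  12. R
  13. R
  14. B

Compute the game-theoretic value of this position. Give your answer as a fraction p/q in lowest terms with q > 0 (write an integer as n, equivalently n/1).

4707/4096

Build v(s[:k]) for k = 1..14, string s = B B R R R B R R B B R R R B.
v_1 [B]  L=[0]  R=[—]  ⇒ 1
v_2 [BB]  L=[0 1]  R=[—]  ⇒ 2
v_3 [BBR]  L=[0 1]  R=[2]  ⇒ 3/2
v_4 [BBRR]  L=[0 1]  R=[3/2 2]  ⇒ 5/4
v_5 [BBRRR]  L=[0 1]  R=[5/4 3/2 2]  ⇒ 9/8
v_6 [BBRRRB]  L=[0 1 9/8]  R=[5/4 3/2 2]  ⇒ 19/16
v_7 [BBRRRBR]  L=[0 1 9/8]  R=[19/16 5/4 3/2 2]  ⇒ 37/32
v_8 [BBRRRBRR]  L=[0 1 9/8]  R=[37/32 19/16 5/4 3/2 2]  ⇒ 73/64
v_9 [BBRRRBRRB]  L=[0 1 9/8 73/64]  R=[37/32 19/16 5/4 3/2 2]  ⇒ 147/128
v_10 [BBRRRBRRBB]  L=[0 1 9/8 73/64 147/128]  R=[37/32 19/16 5/4 3/2 2]  ⇒ 295/256
v_11 [BBRRRBRRBBR]  L=[0 1 9/8 73/64 147/128]  R=[295/256 37/32 19/16 5/4 3/2 2]  ⇒ 589/512
v_12 [BBRRRBRRBBRR]  L=[0 1 9/8 73/64 147/128]  R=[589/512 295/256 37/32 19/16 5/4 3/2 2]  ⇒ 1177/1024
v_13 [BBRRRBRRBBRRR]  L=[0 1 9/8 73/64 147/128]  R=[1177/1024 589/512 295/256 37/32 19/16 5/4 3/2 2]  ⇒ 2353/2048
v_14 [BBRRRBRRBBRRRB]  L=[0 1 9/8 73/64 147/128 2353/2048]  R=[1177/1024 589/512 295/256 37/32 19/16 5/4 3/2 2]  ⇒ 4707/4096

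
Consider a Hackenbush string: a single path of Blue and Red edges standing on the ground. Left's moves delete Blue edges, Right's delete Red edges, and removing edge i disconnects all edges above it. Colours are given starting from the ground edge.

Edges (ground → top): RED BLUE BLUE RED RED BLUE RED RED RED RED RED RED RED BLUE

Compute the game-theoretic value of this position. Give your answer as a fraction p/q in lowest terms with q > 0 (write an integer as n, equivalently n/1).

-3581/8192

Recurse on prefixes of the 14-edge string RED BLUE BLUE RED RED BLUE RED RED RED RED RED RED RED BLUE:
g(R) = { (no moves) | 0 } ⇒ -1
g(RB) = { -1 | 0 } ⇒ -1/2
g(RBB) = { -1 -1/2 | 0 } ⇒ -1/4
g(RBBR) = { -1 -1/2 | -1/4 0 } ⇒ -3/8
g(RBBRR) = { -1 -1/2 | -3/8 -1/4 0 } ⇒ -7/16
g(RBBRRB) = { -1 -1/2 -7/16 | -3/8 -1/4 0 } ⇒ -13/32
g(RBBRRBR) = { -1 -1/2 -7/16 | -13/32 -3/8 -1/4 0 } ⇒ -27/64
g(RBBRRBRR) = { -1 -1/2 -7/16 | -27/64 -13/32 -3/8 -1/4 0 } ⇒ -55/128
g(RBBRRBRRR) = { -1 -1/2 -7/16 | -55/128 -27/64 -13/32 -3/8 -1/4 0 } ⇒ -111/256
g(RBBRRBRRRR) = { -1 -1/2 -7/16 | -111/256 -55/128 -27/64 -13/32 -3/8 -1/4 0 } ⇒ -223/512
g(RBBRRBRRRRR) = { -1 -1/2 -7/16 | -223/512 -111/256 -55/128 -27/64 -13/32 -3/8 -1/4 0 } ⇒ -447/1024
g(RBBRRBRRRRRR) = { -1 -1/2 -7/16 | -447/1024 -223/512 -111/256 -55/128 -27/64 -13/32 -3/8 -1/4 0 } ⇒ -895/2048
g(RBBRRBRRRRRRR) = { -1 -1/2 -7/16 | -895/2048 -447/1024 -223/512 -111/256 -55/128 -27/64 -13/32 -3/8 -1/4 0 } ⇒ -1791/4096
g(RBBRRBRRRRRRRB) = { -1 -1/2 -7/16 -1791/4096 | -895/2048 -447/1024 -223/512 -111/256 -55/128 -27/64 -13/32 -3/8 -1/4 0 } ⇒ -3581/8192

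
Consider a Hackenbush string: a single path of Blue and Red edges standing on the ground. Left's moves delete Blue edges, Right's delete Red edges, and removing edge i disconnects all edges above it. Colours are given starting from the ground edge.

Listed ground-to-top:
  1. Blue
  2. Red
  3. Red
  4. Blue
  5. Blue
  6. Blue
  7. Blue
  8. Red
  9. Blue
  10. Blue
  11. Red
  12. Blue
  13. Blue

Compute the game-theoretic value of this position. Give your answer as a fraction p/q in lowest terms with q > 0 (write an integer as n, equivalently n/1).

1975/4096

B: Left { 0 }, Right { ∅ } → simplest 1
BR: Left { 0 }, Right { 1 } → simplest 1/2
BRR: Left { 0 }, Right { 1/2 1 } → simplest 1/4
BRRB: Left { 0 1/4 }, Right { 1/2 1 } → simplest 3/8
BRRBB: Left { 0 1/4 3/8 }, Right { 1/2 1 } → simplest 7/16
BRRBBB: Left { 0 1/4 3/8 7/16 }, Right { 1/2 1 } → simplest 15/32
BRRBBBB: Left { 0 1/4 3/8 7/16 15/32 }, Right { 1/2 1 } → simplest 31/64
BRRBBBBR: Left { 0 1/4 3/8 7/16 15/32 }, Right { 31/64 1/2 1 } → simplest 61/128
BRRBBBBRB: Left { 0 1/4 3/8 7/16 15/32 61/128 }, Right { 31/64 1/2 1 } → simplest 123/256
BRRBBBBRBB: Left { 0 1/4 3/8 7/16 15/32 61/128 123/256 }, Right { 31/64 1/2 1 } → simplest 247/512
BRRBBBBRBBR: Left { 0 1/4 3/8 7/16 15/32 61/128 123/256 }, Right { 247/512 31/64 1/2 1 } → simplest 493/1024
BRRBBBBRBBRB: Left { 0 1/4 3/8 7/16 15/32 61/128 123/256 493/1024 }, Right { 247/512 31/64 1/2 1 } → simplest 987/2048
BRRBBBBRBBRBB: Left { 0 1/4 3/8 7/16 15/32 61/128 123/256 493/1024 987/2048 }, Right { 247/512 31/64 1/2 1 } → simplest 1975/4096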